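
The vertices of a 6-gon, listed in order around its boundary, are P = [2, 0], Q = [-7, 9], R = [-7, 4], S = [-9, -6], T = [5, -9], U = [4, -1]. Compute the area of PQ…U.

Apply Gauss's area formula: 2A = Σ (x_i·y_{i+1} − x_{i+1}·y_i), indices taken mod 6.
Σ = (18) + (35) + (78) + (111) + (31) + (2) = 275
Area = |Σ|/2 = 137.5.

137.5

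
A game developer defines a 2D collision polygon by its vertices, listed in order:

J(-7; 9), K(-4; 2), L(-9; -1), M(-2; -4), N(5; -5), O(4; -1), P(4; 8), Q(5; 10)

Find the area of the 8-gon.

137

Σ = (22) + (22) + (34) + (30) + (15) + (36) + (0) + (115) = 274
Area = |Σ|/2 = 137.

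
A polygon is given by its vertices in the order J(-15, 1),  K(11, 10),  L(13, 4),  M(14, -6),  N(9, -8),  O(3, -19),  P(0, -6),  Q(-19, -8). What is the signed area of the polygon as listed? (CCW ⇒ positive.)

-428.5

Apply the shoelace (surveyor's) formula: 2A = Σ (x_i·y_{i+1} − x_{i+1}·y_i), indices taken mod 8.
Σ = (-161) + (-86) + (-134) + (-58) + (-147) + (-18) + (-114) + (-139) = -857
Signed area = Σ/2 = -428.5 (negative ⇒ clockwise traversal).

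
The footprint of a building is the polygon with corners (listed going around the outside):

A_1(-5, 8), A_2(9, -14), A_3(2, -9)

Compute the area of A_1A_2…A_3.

42

Apply Gauss's area formula: 2A = Σ (x_i·y_{i+1} − x_{i+1}·y_i), indices taken mod 3.
A_1→A_2: (-5)(-14) − (9)(8) = -2
A_2→A_3: (9)(-9) − (2)(-14) = -53
A_3→A_1: (2)(8) − (-5)(-9) = -29
Σ = -84
Area = |Σ|/2 = 42.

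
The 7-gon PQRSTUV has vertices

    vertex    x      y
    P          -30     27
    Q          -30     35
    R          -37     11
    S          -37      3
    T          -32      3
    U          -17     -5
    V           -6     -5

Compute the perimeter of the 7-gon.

|PQ| = √((0)² + (8)²) = √64 = 8
|QR| = √((-7)² + (-24)²) = √625 = 25
|RS| = √((0)² + (-8)²) = √64 = 8
|ST| = √((5)² + (0)²) = √25 = 5
|TU| = √((15)² + (-8)²) = √289 = 17
|UV| = √((11)² + (0)²) = √121 = 11
|VP| = √((-24)² + (32)²) = √1600 = 40
Perimeter = 8 + 25 + 8 + 5 + 17 + 11 + 40 = 114.

114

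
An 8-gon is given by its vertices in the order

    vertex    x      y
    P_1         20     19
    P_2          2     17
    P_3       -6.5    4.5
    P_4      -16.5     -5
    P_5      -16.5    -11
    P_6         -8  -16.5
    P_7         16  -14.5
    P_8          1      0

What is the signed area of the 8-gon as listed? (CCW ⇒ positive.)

Cross-terms: 302, 119.5, 106.75, 99, 184.25, 380, 14.5, 19  ⇒  Σ = 1225
Signed area = Σ/2 = 612.5 (positive ⇒ counter-clockwise traversal).

612.5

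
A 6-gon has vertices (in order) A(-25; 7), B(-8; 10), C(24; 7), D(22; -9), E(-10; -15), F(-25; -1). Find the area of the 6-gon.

Σ = (-194) + (-296) + (-370) + (-420) + (-365) + (-200) = -1845
Area = |Σ|/2 = 922.5.

922.5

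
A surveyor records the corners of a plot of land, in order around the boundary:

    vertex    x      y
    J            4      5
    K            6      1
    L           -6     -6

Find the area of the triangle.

Apply the surveyor's formula: 2A = Σ (x_i·y_{i+1} − x_{i+1}·y_i), indices taken mod 3.
Σ = (-26) + (-30) + (-6) = -62
Area = |Σ|/2 = 31.

31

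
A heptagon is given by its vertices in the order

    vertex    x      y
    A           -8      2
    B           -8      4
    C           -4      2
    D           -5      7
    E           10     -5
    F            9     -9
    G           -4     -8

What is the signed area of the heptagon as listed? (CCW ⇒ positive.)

Apply Gauss's area formula: 2A = Σ (x_i·y_{i+1} − x_{i+1}·y_i), indices taken mod 7.
Σ = (-16) + (0) + (-18) + (-45) + (-45) + (-108) + (-72) = -304
Signed area = Σ/2 = -152 (negative ⇒ clockwise traversal).

-152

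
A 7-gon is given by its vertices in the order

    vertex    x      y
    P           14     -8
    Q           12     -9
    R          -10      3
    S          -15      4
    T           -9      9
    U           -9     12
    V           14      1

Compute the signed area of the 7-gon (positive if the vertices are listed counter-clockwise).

-254

Apply the shoelace (surveyor's) formula: 2A = Σ (x_i·y_{i+1} − x_{i+1}·y_i), indices taken mod 7.
Σ = (-30) + (-54) + (5) + (-99) + (-27) + (-177) + (-126) = -508
Signed area = Σ/2 = -254 (negative ⇒ clockwise traversal).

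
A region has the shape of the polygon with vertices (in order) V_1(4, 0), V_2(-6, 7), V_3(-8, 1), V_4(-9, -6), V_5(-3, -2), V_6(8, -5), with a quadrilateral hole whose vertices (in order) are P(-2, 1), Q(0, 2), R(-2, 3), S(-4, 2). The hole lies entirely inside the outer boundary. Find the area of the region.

89

Outer boundary:
Apply Gauss's area formula: 2A = Σ (x_i·y_{i+1} − x_{i+1}·y_i), indices taken mod 6.
Σ = (28) + (50) + (57) + (0) + (31) + (20) = 186
Area = |Σ|/2 = 93.
Hole:
Apply the surveyor's formula: 2A = Σ (x_i·y_{i+1} − x_{i+1}·y_i), indices taken mod 4.
Σ = (-4) + (4) + (8) + (0) = 8
Area = |Σ|/2 = 4.
Net area = 93 − 4 = 89.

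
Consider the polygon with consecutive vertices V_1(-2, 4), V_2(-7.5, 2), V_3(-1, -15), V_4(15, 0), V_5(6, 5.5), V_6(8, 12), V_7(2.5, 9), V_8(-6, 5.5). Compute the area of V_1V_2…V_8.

286.375

Apply Gauss's area formula: 2A = Σ (x_i·y_{i+1} − x_{i+1}·y_i), indices taken mod 8.
V_1→V_2: (-2)(2) − (-7.5)(4) = 26
V_2→V_3: (-7.5)(-15) − (-1)(2) = 114.5
V_3→V_4: (-1)(0) − (15)(-15) = 225
V_4→V_5: (15)(5.5) − (6)(0) = 82.5
V_5→V_6: (6)(12) − (8)(5.5) = 28
V_6→V_7: (8)(9) − (2.5)(12) = 42
V_7→V_8: (2.5)(5.5) − (-6)(9) = 67.75
V_8→V_1: (-6)(4) − (-2)(5.5) = -13
Σ = 572.75
Area = |Σ|/2 = 286.375.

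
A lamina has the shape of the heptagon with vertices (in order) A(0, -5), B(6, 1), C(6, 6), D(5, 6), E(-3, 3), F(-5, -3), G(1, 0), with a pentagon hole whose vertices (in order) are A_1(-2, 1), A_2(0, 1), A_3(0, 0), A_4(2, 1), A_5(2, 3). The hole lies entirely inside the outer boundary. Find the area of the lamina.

55.5

Outer boundary:
Apply Gauss's area formula: 2A = Σ (x_i·y_{i+1} − x_{i+1}·y_i), indices taken mod 7.
Σ = (30) + (30) + (6) + (33) + (24) + (3) + (-5) = 121
Area = |Σ|/2 = 60.5.
Hole:
Apply the shoelace (surveyor's) formula: 2A = Σ (x_i·y_{i+1} − x_{i+1}·y_i), indices taken mod 5.
Cross-terms: -2, 0, 0, 4, 8  ⇒  Σ = 10
Area = |Σ|/2 = 5.
Net area = 60.5 − 5 = 55.5.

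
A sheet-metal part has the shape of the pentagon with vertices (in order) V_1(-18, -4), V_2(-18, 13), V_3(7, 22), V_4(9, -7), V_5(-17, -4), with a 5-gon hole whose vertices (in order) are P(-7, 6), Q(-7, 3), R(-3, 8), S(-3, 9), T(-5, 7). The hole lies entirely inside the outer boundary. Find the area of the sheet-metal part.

Outer boundary:
V_1→V_2: (-18)(13) − (-18)(-4) = -306
V_2→V_3: (-18)(22) − (7)(13) = -487
V_3→V_4: (7)(-7) − (9)(22) = -247
V_4→V_5: (9)(-4) − (-17)(-7) = -155
V_5→V_1: (-17)(-4) − (-18)(-4) = -4
Σ = -1199
Area = |Σ|/2 = 599.5.
Hole:
Σ = (21) + (-47) + (-3) + (24) + (19) = 14
Area = |Σ|/2 = 7.
Net area = 599.5 − 7 = 592.5.

592.5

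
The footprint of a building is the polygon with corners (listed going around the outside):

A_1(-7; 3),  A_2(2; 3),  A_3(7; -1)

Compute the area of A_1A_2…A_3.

18

Σ = (-27) + (-23) + (14) = -36
Area = |Σ|/2 = 18.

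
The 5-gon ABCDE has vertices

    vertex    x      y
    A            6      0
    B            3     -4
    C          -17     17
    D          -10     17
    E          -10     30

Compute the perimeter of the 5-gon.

|AB| = √((-3)² + (-4)²) = √25 = 5
|BC| = √((-20)² + (21)²) = √841 = 29
|CD| = √((7)² + (0)²) = √49 = 7
|DE| = √((0)² + (13)²) = √169 = 13
|EA| = √((16)² + (-30)²) = √1156 = 34
Perimeter = 5 + 29 + 7 + 13 + 34 = 88.

88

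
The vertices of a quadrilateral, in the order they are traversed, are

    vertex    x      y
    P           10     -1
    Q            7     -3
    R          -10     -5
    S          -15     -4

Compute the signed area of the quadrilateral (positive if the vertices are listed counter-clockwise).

P→Q: (10)(-3) − (7)(-1) = -23
Q→R: (7)(-5) − (-10)(-3) = -65
R→S: (-10)(-4) − (-15)(-5) = -35
S→P: (-15)(-1) − (10)(-4) = 55
Σ = -68
Signed area = Σ/2 = -34 (negative ⇒ clockwise traversal).

-34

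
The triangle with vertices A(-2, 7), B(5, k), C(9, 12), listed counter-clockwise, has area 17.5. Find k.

The doubled signed area Σ (x_i y_{i+1} − x_{i+1} y_i) is linear in k.
With k=0 it equals 112; the coefficient of k is -11 (from the two edges through B).
So -11·k + 112 = 2·17.5 = 35 ⇒ k = 7.

7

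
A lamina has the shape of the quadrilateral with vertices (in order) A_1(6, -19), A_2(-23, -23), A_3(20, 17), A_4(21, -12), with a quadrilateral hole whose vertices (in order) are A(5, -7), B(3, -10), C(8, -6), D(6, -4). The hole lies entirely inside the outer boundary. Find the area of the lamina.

707.5

Outer boundary:
Apply Gauss's area formula: 2A = Σ (x_i·y_{i+1} − x_{i+1}·y_i), indices taken mod 4.
A_1→A_2: (6)(-23) − (-23)(-19) = -575
A_2→A_3: (-23)(17) − (20)(-23) = 69
A_3→A_4: (20)(-12) − (21)(17) = -597
A_4→A_1: (21)(-19) − (6)(-12) = -327
Σ = -1430
Area = |Σ|/2 = 715.
Hole:
Apply the shoelace formula: 2A = Σ (x_i·y_{i+1} − x_{i+1}·y_i), indices taken mod 4.
Σ = (-29) + (62) + (4) + (-22) = 15
Area = |Σ|/2 = 7.5.
Net area = 715 − 7.5 = 707.5.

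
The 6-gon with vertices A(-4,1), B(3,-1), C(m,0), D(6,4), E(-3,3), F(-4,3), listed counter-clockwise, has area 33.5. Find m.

5

Write out the shoelace sum; only the two edges meeting at C involve m:
2·Area = [(3·0 − m·(-1)) + (m·4 − 6·0)] + 42
       = 5·m + 42 = 67
⇒ m = 5.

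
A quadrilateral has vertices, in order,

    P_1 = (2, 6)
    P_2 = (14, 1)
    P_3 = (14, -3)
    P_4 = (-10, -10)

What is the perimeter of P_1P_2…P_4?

62

|P_1P_2| = √((12)² + (-5)²) = √169 = 13
|P_2P_3| = √((0)² + (-4)²) = √16 = 4
|P_3P_4| = √((-24)² + (-7)²) = √625 = 25
|P_4P_1| = √((12)² + (16)²) = √400 = 20
Perimeter = 13 + 4 + 25 + 20 = 62.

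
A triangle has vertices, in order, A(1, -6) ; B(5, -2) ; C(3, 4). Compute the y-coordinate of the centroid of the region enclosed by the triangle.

Apply the shoelace (surveyor's) formula. First the cross-terms c_i = x_i·y_{i+1} − x_{i+1}·y_i:
  28, 26, -22  ⇒  2A = 32, A = 16.
Then Σ (y_i + y_{i+1})·c_i = -128, so ȳ = -128 / (6·16) = -4/3.

-4/3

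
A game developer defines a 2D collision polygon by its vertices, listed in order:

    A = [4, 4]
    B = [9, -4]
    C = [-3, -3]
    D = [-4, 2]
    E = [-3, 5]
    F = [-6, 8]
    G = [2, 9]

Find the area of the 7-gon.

107.5

Apply Gauss's area formula: 2A = Σ (x_i·y_{i+1} − x_{i+1}·y_i), indices taken mod 7.
Σ = (-52) + (-39) + (-18) + (-14) + (6) + (-70) + (-28) = -215
Area = |Σ|/2 = 107.5.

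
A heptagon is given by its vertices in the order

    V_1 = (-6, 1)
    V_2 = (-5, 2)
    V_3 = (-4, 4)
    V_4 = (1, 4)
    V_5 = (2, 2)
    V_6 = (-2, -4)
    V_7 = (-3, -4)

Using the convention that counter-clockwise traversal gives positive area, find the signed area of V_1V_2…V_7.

-40

Apply the shoelace formula: 2A = Σ (x_i·y_{i+1} − x_{i+1}·y_i), indices taken mod 7.
Σ = (-7) + (-12) + (-20) + (-6) + (-4) + (-4) + (-27) = -80
Signed area = Σ/2 = -40 (negative ⇒ clockwise traversal).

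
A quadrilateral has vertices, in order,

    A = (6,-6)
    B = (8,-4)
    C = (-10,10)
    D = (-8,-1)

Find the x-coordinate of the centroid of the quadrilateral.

-92/39

Apply the surveyor's formula. First the cross-terms c_i = x_i·y_{i+1} − x_{i+1}·y_i:
  24, 40, 90, 54  ⇒  2A = 208, A = 104.
Then Σ (x_i + x_{i+1})·c_i = -1472, so x̄ = -1472 / (6·104) = -92/39.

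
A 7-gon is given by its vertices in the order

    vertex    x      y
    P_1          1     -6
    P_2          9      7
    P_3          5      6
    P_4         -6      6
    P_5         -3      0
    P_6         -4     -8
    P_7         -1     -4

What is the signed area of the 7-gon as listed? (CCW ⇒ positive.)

103

Apply the shoelace formula: 2A = Σ (x_i·y_{i+1} − x_{i+1}·y_i), indices taken mod 7.
Σ = (61) + (19) + (66) + (18) + (24) + (8) + (10) = 206
Signed area = Σ/2 = 103 (positive ⇒ counter-clockwise traversal).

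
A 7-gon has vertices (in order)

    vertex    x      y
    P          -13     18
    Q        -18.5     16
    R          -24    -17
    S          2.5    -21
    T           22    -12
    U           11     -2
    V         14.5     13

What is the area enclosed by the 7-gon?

Σ = (125) + (698.5) + (546.5) + (432) + (88) + (172) + (430) = 2492
Area = |Σ|/2 = 1246.

1246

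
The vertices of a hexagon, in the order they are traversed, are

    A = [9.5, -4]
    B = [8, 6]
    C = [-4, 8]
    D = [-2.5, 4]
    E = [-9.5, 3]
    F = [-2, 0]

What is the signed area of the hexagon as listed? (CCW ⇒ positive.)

112.75

Apply the shoelace formula: 2A = Σ (x_i·y_{i+1} − x_{i+1}·y_i), indices taken mod 6.
Cross-terms: 89, 88, 4, 30.5, 6, 8  ⇒  Σ = 225.5
Signed area = Σ/2 = 112.75 (positive ⇒ counter-clockwise traversal).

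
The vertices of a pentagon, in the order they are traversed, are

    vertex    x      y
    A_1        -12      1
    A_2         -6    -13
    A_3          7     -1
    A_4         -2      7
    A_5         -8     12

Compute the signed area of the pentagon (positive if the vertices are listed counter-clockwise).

237

Apply the shoelace formula: 2A = Σ (x_i·y_{i+1} − x_{i+1}·y_i), indices taken mod 5.
Cross-terms: 162, 97, 47, 32, 136  ⇒  Σ = 474
Signed area = Σ/2 = 237 (positive ⇒ counter-clockwise traversal).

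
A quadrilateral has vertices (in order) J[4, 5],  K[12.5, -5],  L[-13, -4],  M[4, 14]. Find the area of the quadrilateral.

199.75

Σ = (-82.5) + (-115) + (-166) + (-36) = -399.5
Area = |Σ|/2 = 199.75.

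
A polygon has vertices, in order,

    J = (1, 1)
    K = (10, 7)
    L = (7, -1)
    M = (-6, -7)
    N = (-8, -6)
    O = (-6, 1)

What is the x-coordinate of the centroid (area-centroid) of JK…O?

40/141

Apply the surveyor's formula. First the cross-terms c_i = x_i·y_{i+1} − x_{i+1}·y_i:
  -3, -59, -55, -20, -44, -7  ⇒  2A = -188, A = -94.
Then Σ (x_i + x_{i+1})·c_i = -160, so x̄ = -160 / (6·(-94)) = 40/141.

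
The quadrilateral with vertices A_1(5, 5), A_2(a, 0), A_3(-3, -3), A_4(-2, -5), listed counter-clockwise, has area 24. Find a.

-3

Write out the shoelace sum; only the two edges meeting at A_2 involve a:
2·Area = [(5·0 − a·5) + (a·(-3) − (-3)·0)] + 24
       = -8·a + 24 = 48
⇒ a = -3.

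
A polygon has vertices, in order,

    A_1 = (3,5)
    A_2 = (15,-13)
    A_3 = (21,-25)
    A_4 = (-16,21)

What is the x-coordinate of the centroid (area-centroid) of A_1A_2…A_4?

610/159

Apply Gauss's area formula. First the cross-terms c_i = x_i·y_{i+1} − x_{i+1}·y_i:
  -114, -102, 41, -143  ⇒  2A = -318, A = -159.
Then Σ (x_i + x_{i+1})·c_i = -3660, so x̄ = -3660 / (6·(-159)) = 610/159.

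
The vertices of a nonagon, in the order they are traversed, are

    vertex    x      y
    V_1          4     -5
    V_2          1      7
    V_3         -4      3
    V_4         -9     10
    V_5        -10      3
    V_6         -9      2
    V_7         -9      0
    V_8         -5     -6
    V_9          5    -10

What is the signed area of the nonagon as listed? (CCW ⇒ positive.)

149

Apply the shoelace formula: 2A = Σ (x_i·y_{i+1} − x_{i+1}·y_i), indices taken mod 9.
V_1→V_2: (4)(7) − (1)(-5) = 33
V_2→V_3: (1)(3) − (-4)(7) = 31
V_3→V_4: (-4)(10) − (-9)(3) = -13
V_4→V_5: (-9)(3) − (-10)(10) = 73
V_5→V_6: (-10)(2) − (-9)(3) = 7
V_6→V_7: (-9)(0) − (-9)(2) = 18
V_7→V_8: (-9)(-6) − (-5)(0) = 54
V_8→V_9: (-5)(-10) − (5)(-6) = 80
V_9→V_1: (5)(-5) − (4)(-10) = 15
Σ = 298
Signed area = Σ/2 = 149 (positive ⇒ counter-clockwise traversal).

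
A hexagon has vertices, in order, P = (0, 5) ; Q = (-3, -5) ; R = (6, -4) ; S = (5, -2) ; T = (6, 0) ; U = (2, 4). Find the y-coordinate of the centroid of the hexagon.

Apply the surveyor's formula. First the cross-terms c_i = x_i·y_{i+1} − x_{i+1}·y_i:
  15, 42, 8, 12, 24, 10  ⇒  2A = 111, A = 55.5.
Then Σ (y_i + y_{i+1})·c_i = -264, so ȳ = -264 / (6·55.5) = -88/111.

-88/111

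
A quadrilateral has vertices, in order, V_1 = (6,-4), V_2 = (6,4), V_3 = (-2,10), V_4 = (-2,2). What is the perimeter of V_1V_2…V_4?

36

|V_1V_2| = √((0)² + (8)²) = √64 = 8
|V_2V_3| = √((-8)² + (6)²) = √100 = 10
|V_3V_4| = √((0)² + (-8)²) = √64 = 8
|V_4V_1| = √((8)² + (-6)²) = √100 = 10
Perimeter = 8 + 10 + 8 + 10 = 36.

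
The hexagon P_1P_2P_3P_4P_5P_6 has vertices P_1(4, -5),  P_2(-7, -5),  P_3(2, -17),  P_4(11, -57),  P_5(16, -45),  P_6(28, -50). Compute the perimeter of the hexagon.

|P_1P_2| = √((-11)² + (0)²) = √121 = 11
|P_2P_3| = √((9)² + (-12)²) = √225 = 15
|P_3P_4| = √((9)² + (-40)²) = √1681 = 41
|P_4P_5| = √((5)² + (12)²) = √169 = 13
|P_5P_6| = √((12)² + (-5)²) = √169 = 13
|P_6P_1| = √((-24)² + (45)²) = √2601 = 51
Perimeter = 11 + 15 + 41 + 13 + 13 + 51 = 144.

144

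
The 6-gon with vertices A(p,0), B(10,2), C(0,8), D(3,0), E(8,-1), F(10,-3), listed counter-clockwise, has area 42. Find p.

Write out the shoelace sum; only the two edges meeting at A involve p:
2·Area = [(10·0 − p·(-3)) + (p·2 − 10·0)] + 39
       = 5·p + 39 = 84
⇒ p = 9.

9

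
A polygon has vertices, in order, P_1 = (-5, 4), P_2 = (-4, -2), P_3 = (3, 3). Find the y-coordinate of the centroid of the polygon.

Apply Gauss's area formula. First the cross-terms c_i = x_i·y_{i+1} − x_{i+1}·y_i:
  26, -6, 27  ⇒  2A = 47, A = 23.5.
Then Σ (y_i + y_{i+1})·c_i = 235, so ȳ = 235 / (6·23.5) = 5/3.

5/3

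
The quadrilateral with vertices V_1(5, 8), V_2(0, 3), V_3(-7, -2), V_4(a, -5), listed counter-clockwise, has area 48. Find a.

Write out the shoelace sum; only the two edges meeting at V_4 involve a:
2·Area = [((-7)·(-5) − a·(-2)) + (a·8 − 5·(-5))] + 36
       = 10·a + 96 = 96
⇒ a = 0.

0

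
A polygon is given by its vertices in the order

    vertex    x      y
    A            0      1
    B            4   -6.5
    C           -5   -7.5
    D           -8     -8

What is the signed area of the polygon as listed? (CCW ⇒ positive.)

-47.25

Apply the shoelace (surveyor's) formula: 2A = Σ (x_i·y_{i+1} − x_{i+1}·y_i), indices taken mod 4.
Cross-terms: -4, -62.5, -20, -8  ⇒  Σ = -94.5
Signed area = Σ/2 = -47.25 (negative ⇒ clockwise traversal).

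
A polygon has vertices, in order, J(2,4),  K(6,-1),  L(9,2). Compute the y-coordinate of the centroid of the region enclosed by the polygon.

5/3

Apply the shoelace formula. First the cross-terms c_i = x_i·y_{i+1} − x_{i+1}·y_i:
  -26, 21, 32  ⇒  2A = 27, A = 13.5.
Then Σ (y_i + y_{i+1})·c_i = 135, so ȳ = 135 / (6·13.5) = 5/3.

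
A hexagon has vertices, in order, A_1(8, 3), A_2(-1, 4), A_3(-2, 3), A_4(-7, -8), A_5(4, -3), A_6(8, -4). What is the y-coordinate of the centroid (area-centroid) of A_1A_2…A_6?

-100/97

Apply the surveyor's formula. First the cross-terms c_i = x_i·y_{i+1} − x_{i+1}·y_i:
  35, 5, 37, 53, 8, 56  ⇒  2A = 194, A = 97.
Then Σ (y_i + y_{i+1})·c_i = -600, so ȳ = -600 / (6·97) = -100/97.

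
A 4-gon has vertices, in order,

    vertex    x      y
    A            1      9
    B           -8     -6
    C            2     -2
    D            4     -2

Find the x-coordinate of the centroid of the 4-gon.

Apply Gauss's area formula. First the cross-terms c_i = x_i·y_{i+1} − x_{i+1}·y_i:
  66, 28, 4, 38  ⇒  2A = 136, A = 68.
Then Σ (x_i + x_{i+1})·c_i = -416, so x̄ = -416 / (6·68) = -52/51.

-52/51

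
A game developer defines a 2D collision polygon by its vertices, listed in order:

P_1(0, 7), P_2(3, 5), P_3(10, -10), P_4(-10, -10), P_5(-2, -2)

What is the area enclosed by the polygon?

Apply the shoelace (surveyor's) formula: 2A = Σ (x_i·y_{i+1} − x_{i+1}·y_i), indices taken mod 5.
Σ = (-21) + (-80) + (-200) + (0) + (-14) = -315
Area = |Σ|/2 = 157.5.

157.5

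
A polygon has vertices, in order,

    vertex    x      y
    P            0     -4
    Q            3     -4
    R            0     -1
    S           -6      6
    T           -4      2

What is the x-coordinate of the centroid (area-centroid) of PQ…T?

Apply the shoelace (surveyor's) formula. First the cross-terms c_i = x_i·y_{i+1} − x_{i+1}·y_i:
  12, -3, -6, 12, 16  ⇒  2A = 31, A = 15.5.
Then Σ (x_i + x_{i+1})·c_i = -121, so x̄ = -121 / (6·15.5) = -121/93.

-121/93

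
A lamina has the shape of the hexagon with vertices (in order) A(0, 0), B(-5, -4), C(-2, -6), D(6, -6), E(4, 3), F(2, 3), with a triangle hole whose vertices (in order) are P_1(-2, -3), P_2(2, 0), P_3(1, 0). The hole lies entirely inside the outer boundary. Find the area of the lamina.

Outer boundary:
Σ = (0) + (22) + (48) + (42) + (6) + (0) = 118
Area = |Σ|/2 = 59.
Hole:
P_1→P_2: (-2)(0) − (2)(-3) = 6
P_2→P_3: (2)(0) − (1)(0) = 0
P_3→P_1: (1)(-3) − (-2)(0) = -3
Σ = 3
Area = |Σ|/2 = 1.5.
Net area = 59 − 1.5 = 57.5.

57.5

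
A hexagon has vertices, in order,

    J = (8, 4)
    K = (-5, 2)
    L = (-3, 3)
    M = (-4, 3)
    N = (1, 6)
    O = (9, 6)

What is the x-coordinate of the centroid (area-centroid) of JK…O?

148/57

Apply the shoelace formula. First the cross-terms c_i = x_i·y_{i+1} − x_{i+1}·y_i:
  36, -9, 3, -27, -48, -12  ⇒  2A = -57, A = -28.5.
Then Σ (x_i + x_{i+1})·c_i = -444, so x̄ = -444 / (6·(-28.5)) = 148/57.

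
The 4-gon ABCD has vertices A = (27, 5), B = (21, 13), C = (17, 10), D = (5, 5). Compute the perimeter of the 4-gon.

|AB| = √((-6)² + (8)²) = √100 = 10
|BC| = √((-4)² + (-3)²) = √25 = 5
|CD| = √((-12)² + (-5)²) = √169 = 13
|DA| = √((22)² + (0)²) = √484 = 22
Perimeter = 10 + 5 + 13 + 22 = 50.

50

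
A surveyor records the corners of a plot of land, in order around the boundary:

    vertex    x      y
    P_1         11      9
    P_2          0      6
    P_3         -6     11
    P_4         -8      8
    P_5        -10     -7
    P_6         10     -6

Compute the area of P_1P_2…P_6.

282

Apply the surveyor's formula: 2A = Σ (x_i·y_{i+1} − x_{i+1}·y_i), indices taken mod 6.
Cross-terms: 66, 36, 40, 136, 130, 156  ⇒  Σ = 564
Area = |Σ|/2 = 282.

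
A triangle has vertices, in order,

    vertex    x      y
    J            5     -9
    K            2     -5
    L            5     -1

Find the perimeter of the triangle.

|JK| = √((-3)² + (4)²) = √25 = 5
|KL| = √((3)² + (4)²) = √25 = 5
|LJ| = √((0)² + (-8)²) = √64 = 8
Perimeter = 5 + 5 + 8 = 18.

18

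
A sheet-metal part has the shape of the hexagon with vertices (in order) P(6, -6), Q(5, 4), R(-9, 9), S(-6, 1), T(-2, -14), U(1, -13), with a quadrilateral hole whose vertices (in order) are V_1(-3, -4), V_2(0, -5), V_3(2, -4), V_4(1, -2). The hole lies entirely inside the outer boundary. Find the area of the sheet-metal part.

Outer boundary:
Apply Gauss's area formula: 2A = Σ (x_i·y_{i+1} − x_{i+1}·y_i), indices taken mod 6.
P→Q: (6)(4) − (5)(-6) = 54
Q→R: (5)(9) − (-9)(4) = 81
R→S: (-9)(1) − (-6)(9) = 45
S→T: (-6)(-14) − (-2)(1) = 86
T→U: (-2)(-13) − (1)(-14) = 40
U→P: (1)(-6) − (6)(-13) = 72
Σ = 378
Area = |Σ|/2 = 189.
Hole:
Apply Gauss's area formula: 2A = Σ (x_i·y_{i+1} − x_{i+1}·y_i), indices taken mod 4.
Σ = (15) + (10) + (0) + (-10) = 15
Area = |Σ|/2 = 7.5.
Net area = 189 − 7.5 = 181.5.

181.5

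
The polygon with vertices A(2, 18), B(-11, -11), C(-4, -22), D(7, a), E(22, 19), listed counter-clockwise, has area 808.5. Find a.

-23

The doubled signed area Σ (x_i y_{i+1} − x_{i+1} y_i) is linear in a.
With a=0 it equals 1019; the coefficient of a is -26 (from the two edges through D).
So -26·a + 1019 = 2·808.5 = 1617 ⇒ a = -23.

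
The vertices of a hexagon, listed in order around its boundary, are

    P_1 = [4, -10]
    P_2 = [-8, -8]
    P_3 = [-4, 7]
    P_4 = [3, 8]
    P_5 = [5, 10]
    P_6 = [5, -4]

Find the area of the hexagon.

183.5

Apply Gauss's area formula: 2A = Σ (x_i·y_{i+1} − x_{i+1}·y_i), indices taken mod 6.
P_1→P_2: (4)(-8) − (-8)(-10) = -112
P_2→P_3: (-8)(7) − (-4)(-8) = -88
P_3→P_4: (-4)(8) − (3)(7) = -53
P_4→P_5: (3)(10) − (5)(8) = -10
P_5→P_6: (5)(-4) − (5)(10) = -70
P_6→P_1: (5)(-10) − (4)(-4) = -34
Σ = -367
Area = |Σ|/2 = 183.5.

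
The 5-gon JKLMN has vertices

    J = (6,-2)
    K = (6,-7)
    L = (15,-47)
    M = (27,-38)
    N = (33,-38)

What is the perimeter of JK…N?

112

|JK| = √((0)² + (-5)²) = √25 = 5
|KL| = √((9)² + (-40)²) = √1681 = 41
|LM| = √((12)² + (9)²) = √225 = 15
|MN| = √((6)² + (0)²) = √36 = 6
|NJ| = √((-27)² + (36)²) = √2025 = 45
Perimeter = 5 + 41 + 15 + 6 + 45 = 112.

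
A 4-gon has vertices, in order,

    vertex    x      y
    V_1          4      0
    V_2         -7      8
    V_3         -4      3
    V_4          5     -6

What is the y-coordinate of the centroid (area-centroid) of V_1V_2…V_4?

Apply the surveyor's formula. First the cross-terms c_i = x_i·y_{i+1} − x_{i+1}·y_i:
  32, 11, 9, 24  ⇒  2A = 76, A = 38.
Then Σ (y_i + y_{i+1})·c_i = 206, so ȳ = 206 / (6·38) = 103/114.

103/114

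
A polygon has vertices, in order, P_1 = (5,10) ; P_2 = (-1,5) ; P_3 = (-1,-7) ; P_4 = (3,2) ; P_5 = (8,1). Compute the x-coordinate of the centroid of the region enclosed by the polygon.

Apply the surveyor's formula. First the cross-terms c_i = x_i·y_{i+1} − x_{i+1}·y_i:
  35, 12, 19, -13, 75  ⇒  2A = 128, A = 64.
Then Σ (x_i + x_{i+1})·c_i = 986, so x̄ = 986 / (6·64) = 493/192.

493/192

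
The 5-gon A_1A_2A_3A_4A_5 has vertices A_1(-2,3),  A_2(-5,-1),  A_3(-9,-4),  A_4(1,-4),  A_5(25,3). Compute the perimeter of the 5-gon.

72

|A_1A_2| = √((-3)² + (-4)²) = √25 = 5
|A_2A_3| = √((-4)² + (-3)²) = √25 = 5
|A_3A_4| = √((10)² + (0)²) = √100 = 10
|A_4A_5| = √((24)² + (7)²) = √625 = 25
|A_5A_1| = √((-27)² + (0)²) = √729 = 27
Perimeter = 5 + 5 + 10 + 25 + 27 = 72.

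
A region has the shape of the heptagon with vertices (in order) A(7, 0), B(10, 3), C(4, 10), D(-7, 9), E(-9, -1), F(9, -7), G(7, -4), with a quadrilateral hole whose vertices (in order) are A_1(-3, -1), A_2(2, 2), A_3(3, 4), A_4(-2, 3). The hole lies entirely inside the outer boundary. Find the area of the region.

195

Outer boundary:
Apply the shoelace (surveyor's) formula: 2A = Σ (x_i·y_{i+1} − x_{i+1}·y_i), indices taken mod 7.
Σ = (21) + (88) + (106) + (88) + (72) + (13) + (28) = 416
Area = |Σ|/2 = 208.
Hole:
Apply the shoelace formula: 2A = Σ (x_i·y_{i+1} − x_{i+1}·y_i), indices taken mod 4.
A_1→A_2: (-3)(2) − (2)(-1) = -4
A_2→A_3: (2)(4) − (3)(2) = 2
A_3→A_4: (3)(3) − (-2)(4) = 17
A_4→A_1: (-2)(-1) − (-3)(3) = 11
Σ = 26
Area = |Σ|/2 = 13.
Net area = 208 − 13 = 195.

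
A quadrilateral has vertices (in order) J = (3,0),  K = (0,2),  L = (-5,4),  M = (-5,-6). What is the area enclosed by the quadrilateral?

42

Σ = (6) + (10) + (50) + (18) = 84
Area = |Σ|/2 = 42.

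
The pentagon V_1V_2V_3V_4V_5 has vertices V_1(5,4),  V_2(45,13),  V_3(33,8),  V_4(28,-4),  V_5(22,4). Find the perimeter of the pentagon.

|V_1V_2| = √((40)² + (9)²) = √1681 = 41
|V_2V_3| = √((-12)² + (-5)²) = √169 = 13
|V_3V_4| = √((-5)² + (-12)²) = √169 = 13
|V_4V_5| = √((-6)² + (8)²) = √100 = 10
|V_5V_1| = √((-17)² + (0)²) = √289 = 17
Perimeter = 41 + 13 + 13 + 10 + 17 = 94.

94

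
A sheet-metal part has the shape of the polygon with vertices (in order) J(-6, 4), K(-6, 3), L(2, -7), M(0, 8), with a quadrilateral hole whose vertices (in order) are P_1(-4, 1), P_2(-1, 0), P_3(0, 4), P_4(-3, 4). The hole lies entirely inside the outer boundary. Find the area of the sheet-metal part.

42

Outer boundary:
Σ = (6) + (36) + (16) + (48) = 106
Area = |Σ|/2 = 53.
Hole:
Apply the shoelace formula: 2A = Σ (x_i·y_{i+1} − x_{i+1}·y_i), indices taken mod 4.
P_1→P_2: (-4)(0) − (-1)(1) = 1
P_2→P_3: (-1)(4) − (0)(0) = -4
P_3→P_4: (0)(4) − (-3)(4) = 12
P_4→P_1: (-3)(1) − (-4)(4) = 13
Σ = 22
Area = |Σ|/2 = 11.
Net area = 53 − 11 = 42.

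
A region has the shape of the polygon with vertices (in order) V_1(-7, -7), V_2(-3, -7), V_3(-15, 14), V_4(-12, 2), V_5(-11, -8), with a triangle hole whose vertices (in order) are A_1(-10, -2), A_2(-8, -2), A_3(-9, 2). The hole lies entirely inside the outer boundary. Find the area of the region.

Outer boundary:
Cross-terms: 28, -147, 138, 118, 21  ⇒  Σ = 158
Area = |Σ|/2 = 79.
Hole:
Apply the surveyor's formula: 2A = Σ (x_i·y_{i+1} − x_{i+1}·y_i), indices taken mod 3.
Σ = (4) + (-34) + (38) = 8
Area = |Σ|/2 = 4.
Net area = 79 − 4 = 75.

75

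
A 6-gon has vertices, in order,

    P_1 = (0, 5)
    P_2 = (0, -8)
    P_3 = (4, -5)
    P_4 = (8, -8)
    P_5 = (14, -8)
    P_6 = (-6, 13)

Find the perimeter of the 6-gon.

68

|P_1P_2| = √((0)² + (-13)²) = √169 = 13
|P_2P_3| = √((4)² + (3)²) = √25 = 5
|P_3P_4| = √((4)² + (-3)²) = √25 = 5
|P_4P_5| = √((6)² + (0)²) = √36 = 6
|P_5P_6| = √((-20)² + (21)²) = √841 = 29
|P_6P_1| = √((6)² + (-8)²) = √100 = 10
Perimeter = 13 + 5 + 5 + 6 + 29 + 10 = 68.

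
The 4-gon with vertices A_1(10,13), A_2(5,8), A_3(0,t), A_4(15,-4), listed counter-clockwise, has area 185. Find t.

Write out the shoelace sum; only the two edges meeting at A_3 involve t:
2·Area = [(5·t − 0·8) + (0·(-4) − 15·t)] + 250
       = -10·t + 250 = 370
⇒ t = -12.

-12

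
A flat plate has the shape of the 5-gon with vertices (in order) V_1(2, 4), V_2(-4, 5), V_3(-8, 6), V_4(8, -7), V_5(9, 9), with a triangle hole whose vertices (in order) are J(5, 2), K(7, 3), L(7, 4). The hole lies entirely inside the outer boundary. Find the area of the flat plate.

Outer boundary:
Cross-terms: 26, 16, 8, 135, 18  ⇒  Σ = 203
Area = |Σ|/2 = 101.5.
Hole:
Apply the surveyor's formula: 2A = Σ (x_i·y_{i+1} − x_{i+1}·y_i), indices taken mod 3.
Cross-terms: 1, 7, -6  ⇒  Σ = 2
Area = |Σ|/2 = 1.
Net area = 101.5 − 1 = 100.5.

100.5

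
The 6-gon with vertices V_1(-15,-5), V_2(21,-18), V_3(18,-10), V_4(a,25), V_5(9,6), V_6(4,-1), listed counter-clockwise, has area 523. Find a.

Write out the shoelace sum; only the two edges meeting at V_4 involve a:
2·Area = [(18·25 − a·(-10)) + (a·6 − 9·25)] + 421
       = 16·a + 646 = 1046
⇒ a = 25.

25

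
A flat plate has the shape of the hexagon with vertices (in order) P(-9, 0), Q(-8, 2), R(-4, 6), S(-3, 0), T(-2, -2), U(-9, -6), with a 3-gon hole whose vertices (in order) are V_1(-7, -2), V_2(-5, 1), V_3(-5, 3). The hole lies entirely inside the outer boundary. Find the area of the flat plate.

45

Outer boundary:
Σ = (-18) + (-40) + (18) + (6) + (-6) + (-54) = -94
Area = |Σ|/2 = 47.
Hole:
Apply the shoelace (surveyor's) formula: 2A = Σ (x_i·y_{i+1} − x_{i+1}·y_i), indices taken mod 3.
Σ = (-17) + (-10) + (31) = 4
Area = |Σ|/2 = 2.
Net area = 47 − 2 = 45.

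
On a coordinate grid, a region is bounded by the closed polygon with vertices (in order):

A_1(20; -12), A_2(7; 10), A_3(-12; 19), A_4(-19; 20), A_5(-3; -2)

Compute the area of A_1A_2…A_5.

Apply the shoelace formula: 2A = Σ (x_i·y_{i+1} − x_{i+1}·y_i), indices taken mod 5.
Σ = (284) + (253) + (121) + (98) + (76) = 832
Area = |Σ|/2 = 416.

416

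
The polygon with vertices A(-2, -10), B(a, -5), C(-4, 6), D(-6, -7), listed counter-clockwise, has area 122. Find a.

9

Write out the shoelace sum; only the two edges meeting at B involve a:
2·Area = [((-2)·(-5) − a·(-10)) + (a·6 − (-4)·(-5))] + 110
       = 16·a + 100 = 244
⇒ a = 9.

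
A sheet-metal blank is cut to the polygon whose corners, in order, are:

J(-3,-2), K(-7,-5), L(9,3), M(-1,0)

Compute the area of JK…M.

Cross-terms: 1, 24, 3, 2  ⇒  Σ = 30
Area = |Σ|/2 = 15.

15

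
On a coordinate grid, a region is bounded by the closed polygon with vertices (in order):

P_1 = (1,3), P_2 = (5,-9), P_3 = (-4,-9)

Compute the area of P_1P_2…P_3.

Σ = (-24) + (-81) + (-3) = -108
Area = |Σ|/2 = 54.

54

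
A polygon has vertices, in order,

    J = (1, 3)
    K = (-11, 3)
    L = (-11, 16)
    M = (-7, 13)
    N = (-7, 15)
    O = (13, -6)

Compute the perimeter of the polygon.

76

|JK| = √((-12)² + (0)²) = √144 = 12
|KL| = √((0)² + (13)²) = √169 = 13
|LM| = √((4)² + (-3)²) = √25 = 5
|MN| = √((0)² + (2)²) = √4 = 2
|NO| = √((20)² + (-21)²) = √841 = 29
|OJ| = √((-12)² + (9)²) = √225 = 15
Perimeter = 12 + 13 + 5 + 2 + 29 + 15 = 76.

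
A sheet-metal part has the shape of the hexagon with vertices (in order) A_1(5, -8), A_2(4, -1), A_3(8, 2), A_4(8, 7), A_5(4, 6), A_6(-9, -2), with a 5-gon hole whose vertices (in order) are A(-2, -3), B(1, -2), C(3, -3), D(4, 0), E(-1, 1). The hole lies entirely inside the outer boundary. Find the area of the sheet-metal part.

100

Outer boundary:
Σ = (27) + (16) + (40) + (20) + (46) + (82) = 231
Area = |Σ|/2 = 115.5.
Hole:
Cross-terms: 7, 3, 12, 4, 5  ⇒  Σ = 31
Area = |Σ|/2 = 15.5.
Net area = 115.5 − 15.5 = 100.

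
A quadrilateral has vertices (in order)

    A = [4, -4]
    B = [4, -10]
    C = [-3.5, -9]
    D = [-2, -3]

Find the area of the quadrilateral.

Cross-terms: -24, -71, -7.5, 20  ⇒  Σ = -82.5
Area = |Σ|/2 = 41.25.

41.25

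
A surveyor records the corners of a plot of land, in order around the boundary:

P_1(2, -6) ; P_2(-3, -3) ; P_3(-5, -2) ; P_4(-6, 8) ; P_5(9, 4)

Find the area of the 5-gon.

Apply Gauss's area formula: 2A = Σ (x_i·y_{i+1} − x_{i+1}·y_i), indices taken mod 5.
Cross-terms: -24, -9, -52, -96, -62  ⇒  Σ = -243
Area = |Σ|/2 = 121.5.

121.5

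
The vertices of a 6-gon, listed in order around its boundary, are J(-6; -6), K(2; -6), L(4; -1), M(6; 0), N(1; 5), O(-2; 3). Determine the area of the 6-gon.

74.5

Apply the surveyor's formula: 2A = Σ (x_i·y_{i+1} − x_{i+1}·y_i), indices taken mod 6.
Σ = (48) + (22) + (6) + (30) + (13) + (30) = 149
Area = |Σ|/2 = 74.5.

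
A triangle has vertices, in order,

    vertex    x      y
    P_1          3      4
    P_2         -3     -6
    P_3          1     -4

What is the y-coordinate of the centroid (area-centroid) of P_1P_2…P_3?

-2

Apply Gauss's area formula. First the cross-terms c_i = x_i·y_{i+1} − x_{i+1}·y_i:
  -6, 18, 16  ⇒  2A = 28, A = 14.
Then Σ (y_i + y_{i+1})·c_i = -168, so ȳ = -168 / (6·14) = -2.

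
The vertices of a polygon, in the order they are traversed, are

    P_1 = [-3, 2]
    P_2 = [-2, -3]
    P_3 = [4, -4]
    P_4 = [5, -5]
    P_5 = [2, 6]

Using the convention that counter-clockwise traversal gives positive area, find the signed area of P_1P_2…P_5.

Apply the shoelace formula: 2A = Σ (x_i·y_{i+1} − x_{i+1}·y_i), indices taken mod 5.
Σ = (13) + (20) + (0) + (40) + (22) = 95
Signed area = Σ/2 = 47.5 (positive ⇒ counter-clockwise traversal).

47.5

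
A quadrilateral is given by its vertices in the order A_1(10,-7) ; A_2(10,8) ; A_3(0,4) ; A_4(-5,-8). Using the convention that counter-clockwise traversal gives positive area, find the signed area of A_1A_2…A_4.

Apply the surveyor's formula: 2A = Σ (x_i·y_{i+1} − x_{i+1}·y_i), indices taken mod 4.
Cross-terms: 150, 40, 20, 115  ⇒  Σ = 325
Signed area = Σ/2 = 162.5 (positive ⇒ counter-clockwise traversal).

162.5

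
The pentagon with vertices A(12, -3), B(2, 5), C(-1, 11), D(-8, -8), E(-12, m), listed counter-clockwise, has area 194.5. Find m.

The doubled signed area Σ (x_i y_{i+1} − x_{i+1} y_i) is linear in m.
With m=0 it equals 129; the coefficient of m is -20 (from the two edges through E).
So -20·m + 129 = 2·194.5 = 389 ⇒ m = -13.

-13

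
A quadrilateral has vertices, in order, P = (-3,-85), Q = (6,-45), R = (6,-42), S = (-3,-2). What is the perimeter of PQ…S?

168

|PQ| = √((9)² + (40)²) = √1681 = 41
|QR| = √((0)² + (3)²) = √9 = 3
|RS| = √((-9)² + (40)²) = √1681 = 41
|SP| = √((0)² + (-83)²) = √6889 = 83
Perimeter = 41 + 3 + 41 + 83 = 168.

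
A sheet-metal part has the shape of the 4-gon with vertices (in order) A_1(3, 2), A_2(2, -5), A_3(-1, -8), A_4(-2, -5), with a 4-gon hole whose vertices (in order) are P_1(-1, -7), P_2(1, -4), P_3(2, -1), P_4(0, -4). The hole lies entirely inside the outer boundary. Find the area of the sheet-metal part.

17

Outer boundary:
Apply Gauss's area formula: 2A = Σ (x_i·y_{i+1} − x_{i+1}·y_i), indices taken mod 4.
Cross-terms: -19, -21, -11, 11  ⇒  Σ = -40
Area = |Σ|/2 = 20.
Hole:
Apply the shoelace formula: 2A = Σ (x_i·y_{i+1} − x_{i+1}·y_i), indices taken mod 4.
Σ = (11) + (7) + (-8) + (-4) = 6
Area = |Σ|/2 = 3.
Net area = 20 − 3 = 17.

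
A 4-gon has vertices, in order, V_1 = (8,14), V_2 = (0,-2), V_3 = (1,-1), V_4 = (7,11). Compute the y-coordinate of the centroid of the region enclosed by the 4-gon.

116/21

Apply the shoelace (surveyor's) formula. First the cross-terms c_i = x_i·y_{i+1} − x_{i+1}·y_i:
  -16, 2, 18, 10  ⇒  2A = 14, A = 7.
Then Σ (y_i + y_{i+1})·c_i = 232, so ȳ = 232 / (6·7) = 116/21.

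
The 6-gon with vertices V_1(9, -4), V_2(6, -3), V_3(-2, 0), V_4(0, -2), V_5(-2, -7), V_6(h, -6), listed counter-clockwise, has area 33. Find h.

3

Write out the shoelace sum; only the two edges meeting at V_6 involve h:
2·Area = [((-2)·(-6) − h·(-7)) + (h·(-4) − 9·(-6))] + -9
       = 3·h + 57 = 66
⇒ h = 3.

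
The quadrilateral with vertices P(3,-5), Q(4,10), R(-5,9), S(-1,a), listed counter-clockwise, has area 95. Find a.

-5

The doubled signed area Σ (x_i y_{i+1} − x_{i+1} y_i) is linear in a.
With a=0 it equals 150; the coefficient of a is -8 (from the two edges through S).
So -8·a + 150 = 2·95 = 190 ⇒ a = -5.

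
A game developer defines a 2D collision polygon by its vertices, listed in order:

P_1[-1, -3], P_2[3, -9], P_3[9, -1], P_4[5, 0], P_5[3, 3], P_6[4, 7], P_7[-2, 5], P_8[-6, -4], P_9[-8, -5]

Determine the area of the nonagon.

Apply the surveyor's formula: 2A = Σ (x_i·y_{i+1} − x_{i+1}·y_i), indices taken mod 9.
Σ = (18) + (78) + (5) + (15) + (9) + (34) + (38) + (-2) + (19) = 214
Area = |Σ|/2 = 107.

107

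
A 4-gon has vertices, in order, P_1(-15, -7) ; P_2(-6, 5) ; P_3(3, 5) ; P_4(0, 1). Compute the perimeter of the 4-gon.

|P_1P_2| = √((9)² + (12)²) = √225 = 15
|P_2P_3| = √((9)² + (0)²) = √81 = 9
|P_3P_4| = √((-3)² + (-4)²) = √25 = 5
|P_4P_1| = √((-15)² + (-8)²) = √289 = 17
Perimeter = 15 + 9 + 5 + 17 = 46.

46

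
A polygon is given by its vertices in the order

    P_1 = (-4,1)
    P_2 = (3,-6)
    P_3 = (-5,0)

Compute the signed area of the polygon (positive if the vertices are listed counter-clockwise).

Apply Gauss's area formula: 2A = Σ (x_i·y_{i+1} − x_{i+1}·y_i), indices taken mod 3.
Σ = (21) + (-30) + (-5) = -14
Signed area = Σ/2 = -7 (negative ⇒ clockwise traversal).

-7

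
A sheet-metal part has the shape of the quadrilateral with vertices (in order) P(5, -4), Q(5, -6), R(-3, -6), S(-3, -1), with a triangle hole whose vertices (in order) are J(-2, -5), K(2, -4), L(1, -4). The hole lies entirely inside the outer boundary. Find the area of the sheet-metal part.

Outer boundary:
Cross-terms: -10, -48, -15, 17  ⇒  Σ = -56
Area = |Σ|/2 = 28.
Hole:
Apply the surveyor's formula: 2A = Σ (x_i·y_{i+1} − x_{i+1}·y_i), indices taken mod 3.
Σ = (18) + (-4) + (-13) = 1
Area = |Σ|/2 = 0.5.
Net area = 28 − 0.5 = 27.5.

27.5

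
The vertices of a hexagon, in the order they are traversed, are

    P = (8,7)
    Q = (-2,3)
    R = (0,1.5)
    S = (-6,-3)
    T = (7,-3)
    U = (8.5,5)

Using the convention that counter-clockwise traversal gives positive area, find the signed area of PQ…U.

Σ = (38) + (-3) + (9) + (39) + (60.5) + (19.5) = 163
Signed area = Σ/2 = 81.5 (positive ⇒ counter-clockwise traversal).

81.5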